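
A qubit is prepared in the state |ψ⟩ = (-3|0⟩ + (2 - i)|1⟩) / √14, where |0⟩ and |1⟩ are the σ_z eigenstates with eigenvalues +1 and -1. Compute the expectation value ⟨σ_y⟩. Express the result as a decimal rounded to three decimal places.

⟨σ_y⟩ = 2 Im(a* b)/(|a|²+|b|²) with a = -3, b = (2 - i).
a* b = (-6 + 3i), so ⟨σ_y⟩ = 6/14.

0.429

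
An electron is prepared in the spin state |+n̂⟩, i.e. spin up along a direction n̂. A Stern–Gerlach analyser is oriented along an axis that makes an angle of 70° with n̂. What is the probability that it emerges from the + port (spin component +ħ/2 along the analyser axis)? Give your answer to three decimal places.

For spin-½, the probability of finding spin-up along an axis at angle θ to the initial spin direction is cos²(θ/2); spin-down is sin²(θ/2).
θ = 70°, so P = cos²(35°) ≈ 0.671.

0.671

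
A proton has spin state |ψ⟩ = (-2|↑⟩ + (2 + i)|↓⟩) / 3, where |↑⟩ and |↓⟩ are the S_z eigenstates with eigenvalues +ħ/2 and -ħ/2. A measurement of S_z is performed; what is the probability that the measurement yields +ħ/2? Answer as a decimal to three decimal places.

0.444

The +ħ/2 outcome corresponds to |↑⟩. Its amplitude in |ψ⟩ is -2/3.
P = |-2|² / 9 = 4/9.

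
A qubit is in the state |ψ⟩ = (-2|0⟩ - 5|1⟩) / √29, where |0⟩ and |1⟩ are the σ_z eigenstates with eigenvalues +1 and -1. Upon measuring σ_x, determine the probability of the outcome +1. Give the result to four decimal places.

|+x⟩ = (|0⟩ + |1⟩)/√2, so ⟨+x|ψ⟩ = (-7) / (√2·√29).
P = |-7|² / 58 = 49/58.

0.8448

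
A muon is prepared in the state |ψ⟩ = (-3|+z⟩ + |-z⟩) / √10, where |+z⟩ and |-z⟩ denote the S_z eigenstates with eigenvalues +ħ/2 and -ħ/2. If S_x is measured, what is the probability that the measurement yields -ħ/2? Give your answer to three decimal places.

0.800

|-x⟩ = (|+z⟩ - |-z⟩)/√2, so ⟨-x|ψ⟩ = (-4) / (√2·√10).
P = |-4|² / 20 = 16/20.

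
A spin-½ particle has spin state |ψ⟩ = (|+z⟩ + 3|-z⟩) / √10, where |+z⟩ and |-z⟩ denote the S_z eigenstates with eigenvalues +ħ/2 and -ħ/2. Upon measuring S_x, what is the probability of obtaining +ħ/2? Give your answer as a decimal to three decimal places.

0.800

|+x⟩ = (|+z⟩ + |-z⟩)/√2, so ⟨+x|ψ⟩ = (4) / (√2·√10).
P = |4|² / 20 = 16/20.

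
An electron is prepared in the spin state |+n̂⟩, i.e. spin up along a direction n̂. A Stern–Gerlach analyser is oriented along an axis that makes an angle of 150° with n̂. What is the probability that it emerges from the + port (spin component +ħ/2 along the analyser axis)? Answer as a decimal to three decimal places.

0.067

For spin-½, the probability of finding spin-up along an axis at angle θ to the initial spin direction is cos²(θ/2); spin-down is sin²(θ/2).
θ = 150°, so P = cos²(75°) ≈ 0.067.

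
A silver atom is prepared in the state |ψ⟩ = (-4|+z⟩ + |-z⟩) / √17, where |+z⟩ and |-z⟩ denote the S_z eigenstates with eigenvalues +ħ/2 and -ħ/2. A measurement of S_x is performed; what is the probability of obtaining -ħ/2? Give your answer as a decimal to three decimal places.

0.735

|-x⟩ = (|+z⟩ - |-z⟩)/√2, so ⟨-x|ψ⟩ = (-5) / (√2·√17).
P = |-5|² / 34 = 25/34.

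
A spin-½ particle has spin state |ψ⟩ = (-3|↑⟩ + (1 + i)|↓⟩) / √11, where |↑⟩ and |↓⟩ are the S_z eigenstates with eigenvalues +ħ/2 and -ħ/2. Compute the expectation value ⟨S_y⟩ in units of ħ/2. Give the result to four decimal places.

⟨σ_y⟩ = 2 Im(a* b)/(|a|²+|b|²) with a = -3, b = (1 + i).
a* b = (-3 - 3i), so ⟨σ_y⟩ = -6/11.
⟨S_y⟩ = (ħ/2)·⟨σ_y⟩.

-0.5455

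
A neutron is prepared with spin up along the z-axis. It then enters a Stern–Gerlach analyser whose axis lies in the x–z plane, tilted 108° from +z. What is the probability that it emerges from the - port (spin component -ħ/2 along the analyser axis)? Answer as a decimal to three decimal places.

0.655

For spin-½, the probability of finding spin-up along an axis at angle θ to the initial spin direction is cos²(θ/2); spin-down is sin²(θ/2).
θ = 108°, so P = sin²(54°) ≈ 0.655.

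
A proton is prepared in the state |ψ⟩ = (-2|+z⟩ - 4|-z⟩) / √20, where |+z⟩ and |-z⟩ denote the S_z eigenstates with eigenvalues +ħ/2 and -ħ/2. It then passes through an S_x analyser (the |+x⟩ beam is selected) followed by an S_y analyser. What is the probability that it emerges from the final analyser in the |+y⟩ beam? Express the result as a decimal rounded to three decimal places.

First analyser (S_x): P(|+x⟩) = |⟨+x|ψ⟩|² = 36/40.
After stage 1 the state is |+x⟩; P(|+y⟩) = |⟨+y|+x⟩|² = 1/2.
Joint probability = 36/40 × 1/2 = 0.450.

0.450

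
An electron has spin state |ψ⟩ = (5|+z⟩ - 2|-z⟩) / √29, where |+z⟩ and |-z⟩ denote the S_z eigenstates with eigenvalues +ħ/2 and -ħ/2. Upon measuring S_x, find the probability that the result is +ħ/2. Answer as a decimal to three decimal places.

|+x⟩ = (|+z⟩ + |-z⟩)/√2, so ⟨+x|ψ⟩ = (3) / (√2·√29).
P = |3|² / 58 = 9/58.

0.155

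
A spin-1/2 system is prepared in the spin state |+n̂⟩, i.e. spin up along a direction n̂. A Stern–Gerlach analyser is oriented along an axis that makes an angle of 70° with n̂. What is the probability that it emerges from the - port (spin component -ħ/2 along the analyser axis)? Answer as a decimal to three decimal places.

0.329

For spin-½, the probability of finding spin-up along an axis at angle θ to the initial spin direction is cos²(θ/2); spin-down is sin²(θ/2).
θ = 70°, so P = sin²(35°) ≈ 0.329.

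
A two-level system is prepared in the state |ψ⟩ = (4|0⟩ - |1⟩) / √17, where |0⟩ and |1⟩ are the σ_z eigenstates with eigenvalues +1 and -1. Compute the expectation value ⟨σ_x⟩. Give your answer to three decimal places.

-0.471

⟨σ_x⟩ = 2 Re(a* b)/(|a|²+|b|²) with a = 4, b = -1.
a* b = -4, so ⟨σ_x⟩ = -8/17.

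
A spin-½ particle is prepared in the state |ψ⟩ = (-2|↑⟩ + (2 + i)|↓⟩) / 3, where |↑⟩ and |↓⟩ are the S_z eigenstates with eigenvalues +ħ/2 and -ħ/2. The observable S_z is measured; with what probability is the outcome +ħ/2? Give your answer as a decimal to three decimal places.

0.444

The +ħ/2 outcome corresponds to |↑⟩. Its amplitude in |ψ⟩ is -2/3.
P = |-2|² / 9 = 4/9.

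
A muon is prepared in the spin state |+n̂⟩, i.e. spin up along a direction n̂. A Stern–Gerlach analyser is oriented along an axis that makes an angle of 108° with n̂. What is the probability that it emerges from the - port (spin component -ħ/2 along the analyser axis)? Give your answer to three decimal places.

For spin-½, the probability of finding spin-up along an axis at angle θ to the initial spin direction is cos²(θ/2); spin-down is sin²(θ/2).
θ = 108°, so P = sin²(54°) ≈ 0.655.

0.655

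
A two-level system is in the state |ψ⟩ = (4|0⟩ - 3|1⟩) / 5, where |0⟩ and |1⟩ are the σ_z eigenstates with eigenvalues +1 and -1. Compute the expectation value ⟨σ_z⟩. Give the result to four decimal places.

0.2800

⟨σ_z⟩ = |a|² - |b|² divided by |a|²+|b|², with a, b the |0⟩, |1⟩ amplitudes.
= (16 - 9)/25 = 7/25.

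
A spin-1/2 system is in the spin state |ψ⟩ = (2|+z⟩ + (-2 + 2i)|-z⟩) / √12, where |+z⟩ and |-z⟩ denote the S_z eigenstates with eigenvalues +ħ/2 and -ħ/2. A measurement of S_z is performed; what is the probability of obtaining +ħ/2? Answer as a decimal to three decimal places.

The +ħ/2 outcome corresponds to |+z⟩. Its amplitude in |ψ⟩ is 2/√12.
P = |2|² / 12 = 4/12.

0.333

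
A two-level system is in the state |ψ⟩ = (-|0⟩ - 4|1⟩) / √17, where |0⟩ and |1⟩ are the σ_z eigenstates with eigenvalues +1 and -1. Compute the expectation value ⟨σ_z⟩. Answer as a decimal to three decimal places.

-0.882

⟨σ_z⟩ = |a|² - |b|² divided by |a|²+|b|², with a, b the |0⟩, |1⟩ amplitudes.
= (1 - 16)/17 = -15/17.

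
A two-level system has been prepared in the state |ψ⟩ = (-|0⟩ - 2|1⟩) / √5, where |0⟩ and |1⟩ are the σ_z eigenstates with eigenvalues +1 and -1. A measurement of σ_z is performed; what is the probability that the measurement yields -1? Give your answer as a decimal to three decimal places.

The -1 outcome corresponds to |1⟩. Its amplitude in |ψ⟩ is -2/√5.
P = |-2|² / 5 = 4/5.

0.800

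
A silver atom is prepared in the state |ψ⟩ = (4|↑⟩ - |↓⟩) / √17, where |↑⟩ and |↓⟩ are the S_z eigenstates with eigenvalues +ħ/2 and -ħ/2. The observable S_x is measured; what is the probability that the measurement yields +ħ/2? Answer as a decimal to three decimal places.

0.265

|+x⟩ = (|↑⟩ + |↓⟩)/√2, so ⟨+x|ψ⟩ = (3) / (√2·√17).
P = |3|² / 34 = 9/34.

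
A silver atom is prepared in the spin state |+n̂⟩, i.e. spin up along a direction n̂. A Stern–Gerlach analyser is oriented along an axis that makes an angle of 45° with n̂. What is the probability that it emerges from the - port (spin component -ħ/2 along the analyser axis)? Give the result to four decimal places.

For spin-½, the probability of finding spin-up along an axis at angle θ to the initial spin direction is cos²(θ/2); spin-down is sin²(θ/2).
θ = 45°, so P = sin²(22.5°) ≈ 0.1464.

0.1464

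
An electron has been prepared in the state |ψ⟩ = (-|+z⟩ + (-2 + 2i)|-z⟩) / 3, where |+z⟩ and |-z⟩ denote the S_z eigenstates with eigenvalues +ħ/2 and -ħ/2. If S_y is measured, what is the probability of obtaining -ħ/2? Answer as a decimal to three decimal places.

0.722

|-y⟩ = (|+z⟩ - i|-z⟩)/√2, so ⟨-y|ψ⟩ = (-3 - 2i) / (√2·3).
P = |-3 - 2i|² / 18 = 13/18.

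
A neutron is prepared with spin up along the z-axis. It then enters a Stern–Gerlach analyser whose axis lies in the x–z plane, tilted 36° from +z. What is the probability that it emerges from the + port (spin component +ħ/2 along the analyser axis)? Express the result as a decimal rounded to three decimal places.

0.905

For spin-½, the probability of finding spin-up along an axis at angle θ to the initial spin direction is cos²(θ/2); spin-down is sin²(θ/2).
θ = 36°, so P = cos²(18°) ≈ 0.905.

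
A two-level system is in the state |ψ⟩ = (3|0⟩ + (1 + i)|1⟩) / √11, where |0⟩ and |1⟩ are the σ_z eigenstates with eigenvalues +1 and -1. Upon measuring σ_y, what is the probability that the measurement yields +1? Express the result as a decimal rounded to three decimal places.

0.773

|+y⟩ = (|0⟩ + i|1⟩)/√2, so ⟨+y|ψ⟩ = (4 - i) / (√2·√11).
P = |4 - i|² / 22 = 17/22.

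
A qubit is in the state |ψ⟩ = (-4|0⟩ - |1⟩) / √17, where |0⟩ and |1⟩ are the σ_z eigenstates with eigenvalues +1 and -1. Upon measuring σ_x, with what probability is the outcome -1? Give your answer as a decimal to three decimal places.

|-x⟩ = (|0⟩ - |1⟩)/√2, so ⟨-x|ψ⟩ = (-3) / (√2·√17).
P = |-3|² / 34 = 9/34.

0.265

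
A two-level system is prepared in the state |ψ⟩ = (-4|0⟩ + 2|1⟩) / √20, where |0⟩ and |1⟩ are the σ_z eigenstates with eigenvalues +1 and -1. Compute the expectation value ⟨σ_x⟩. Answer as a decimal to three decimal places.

-0.800

⟨σ_x⟩ = 2 Re(a* b)/(|a|²+|b|²) with a = -4, b = 2.
a* b = -8, so ⟨σ_x⟩ = -16/20.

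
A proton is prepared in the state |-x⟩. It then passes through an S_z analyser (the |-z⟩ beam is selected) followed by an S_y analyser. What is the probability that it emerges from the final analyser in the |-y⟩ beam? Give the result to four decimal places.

0.2500

First analyser (S_z): from |-x⟩, P(|-z⟩) = 1/2.
After stage 1 the state is |-z⟩; P(|-y⟩) = |⟨-y|-z⟩|² = 1/2.
Joint probability = 1/2 × 1/2 = 0.2500.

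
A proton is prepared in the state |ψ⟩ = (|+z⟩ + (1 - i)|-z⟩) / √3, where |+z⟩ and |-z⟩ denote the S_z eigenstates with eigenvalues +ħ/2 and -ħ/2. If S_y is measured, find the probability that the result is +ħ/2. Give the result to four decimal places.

0.1667

|+y⟩ = (|+z⟩ + i|-z⟩)/√2, so ⟨+y|ψ⟩ = (-i) / (√2·√3).
P = |-i|² / 6 = 1/6.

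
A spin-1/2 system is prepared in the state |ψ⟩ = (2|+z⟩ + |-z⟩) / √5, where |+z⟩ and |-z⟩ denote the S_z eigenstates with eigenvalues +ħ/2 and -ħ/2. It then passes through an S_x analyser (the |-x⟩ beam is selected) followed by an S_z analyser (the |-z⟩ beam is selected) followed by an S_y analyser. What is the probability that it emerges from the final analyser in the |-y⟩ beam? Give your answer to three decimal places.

First analyser (S_x): P(|-x⟩) = |⟨-x|ψ⟩|² = 1/10.
After stage 1 the state is |-x⟩; P(|-z⟩) = |⟨-z|-x⟩|² = 1/2.
After stage 2 the state is |-z⟩; P(|-y⟩) = |⟨-y|-z⟩|² = 1/2.
Joint probability = 1/10 × 1/2 × 1/2 = 0.025.

0.025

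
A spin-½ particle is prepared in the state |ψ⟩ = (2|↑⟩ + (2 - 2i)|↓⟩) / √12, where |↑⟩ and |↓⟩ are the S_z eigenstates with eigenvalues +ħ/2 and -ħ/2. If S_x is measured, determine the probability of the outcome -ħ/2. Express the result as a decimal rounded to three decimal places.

0.167

|-x⟩ = (|↑⟩ - |↓⟩)/√2, so ⟨-x|ψ⟩ = (2i) / (√2·√12).
P = |2i|² / 24 = 4/24.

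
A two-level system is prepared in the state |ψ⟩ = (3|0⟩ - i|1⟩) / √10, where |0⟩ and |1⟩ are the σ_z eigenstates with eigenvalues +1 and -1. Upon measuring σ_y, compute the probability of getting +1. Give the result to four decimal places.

0.2000

|+y⟩ = (|0⟩ + i|1⟩)/√2, so ⟨+y|ψ⟩ = (2) / (√2·√10).
P = |2|² / 20 = 4/20.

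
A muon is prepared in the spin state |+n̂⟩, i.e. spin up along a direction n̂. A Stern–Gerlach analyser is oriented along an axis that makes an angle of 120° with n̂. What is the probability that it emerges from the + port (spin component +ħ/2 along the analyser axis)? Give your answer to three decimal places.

For spin-½, the probability of finding spin-up along an axis at angle θ to the initial spin direction is cos²(θ/2); spin-down is sin²(θ/2).
θ = 120°, so P = cos²(60°) ≈ 0.250.

0.250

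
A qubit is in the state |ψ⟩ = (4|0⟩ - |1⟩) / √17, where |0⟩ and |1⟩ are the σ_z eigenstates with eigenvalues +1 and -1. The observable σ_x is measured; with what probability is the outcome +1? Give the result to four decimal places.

|+x⟩ = (|0⟩ + |1⟩)/√2, so ⟨+x|ψ⟩ = (3) / (√2·√17).
P = |3|² / 34 = 9/34.

0.2647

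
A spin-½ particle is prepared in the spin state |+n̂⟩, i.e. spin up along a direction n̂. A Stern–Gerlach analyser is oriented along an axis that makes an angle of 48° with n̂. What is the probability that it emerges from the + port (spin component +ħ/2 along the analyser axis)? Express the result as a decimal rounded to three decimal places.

0.835

For spin-½, the probability of finding spin-up along an axis at angle θ to the initial spin direction is cos²(θ/2); spin-down is sin²(θ/2).
θ = 48°, so P = cos²(24°) ≈ 0.835.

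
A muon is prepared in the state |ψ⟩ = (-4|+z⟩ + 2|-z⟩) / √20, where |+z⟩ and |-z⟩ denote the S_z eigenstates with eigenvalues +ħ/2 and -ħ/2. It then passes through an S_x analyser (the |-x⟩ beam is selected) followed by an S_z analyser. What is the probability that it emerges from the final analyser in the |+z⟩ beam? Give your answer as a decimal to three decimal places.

0.450

First analyser (S_x): P(|-x⟩) = |⟨-x|ψ⟩|² = 36/40.
After stage 1 the state is |-x⟩; P(|+z⟩) = |⟨+z|-x⟩|² = 1/2.
Joint probability = 36/40 × 1/2 = 0.450.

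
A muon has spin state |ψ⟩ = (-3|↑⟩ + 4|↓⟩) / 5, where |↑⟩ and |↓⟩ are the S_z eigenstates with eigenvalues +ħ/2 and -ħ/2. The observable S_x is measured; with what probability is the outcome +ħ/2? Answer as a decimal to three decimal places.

|+x⟩ = (|↑⟩ + |↓⟩)/√2, so ⟨+x|ψ⟩ = (1) / (√2·5).
P = |1|² / 50 = 1/50.

0.020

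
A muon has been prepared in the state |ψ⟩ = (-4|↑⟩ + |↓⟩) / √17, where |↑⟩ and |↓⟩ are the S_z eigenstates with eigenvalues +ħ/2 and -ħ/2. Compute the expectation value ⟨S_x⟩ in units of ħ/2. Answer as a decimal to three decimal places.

⟨σ_x⟩ = 2 Re(a* b)/(|a|²+|b|²) with a = -4, b = 1.
a* b = -4, so ⟨σ_x⟩ = -8/17.
⟨S_x⟩ = (ħ/2)·⟨σ_x⟩.

-0.471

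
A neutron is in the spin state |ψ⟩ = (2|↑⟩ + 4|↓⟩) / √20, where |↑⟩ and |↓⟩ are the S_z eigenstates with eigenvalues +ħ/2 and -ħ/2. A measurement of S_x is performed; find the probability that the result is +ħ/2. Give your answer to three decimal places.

|+x⟩ = (|↑⟩ + |↓⟩)/√2, so ⟨+x|ψ⟩ = (6) / (√2·√20).
P = |6|² / 40 = 36/40.

0.900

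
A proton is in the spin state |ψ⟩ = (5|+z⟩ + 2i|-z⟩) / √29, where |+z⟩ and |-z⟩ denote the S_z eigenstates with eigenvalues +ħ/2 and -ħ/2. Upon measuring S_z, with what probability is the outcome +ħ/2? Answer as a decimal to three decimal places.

0.862

The +ħ/2 outcome corresponds to |+z⟩. Its amplitude in |ψ⟩ is 5/√29.
P = |5|² / 29 = 25/29.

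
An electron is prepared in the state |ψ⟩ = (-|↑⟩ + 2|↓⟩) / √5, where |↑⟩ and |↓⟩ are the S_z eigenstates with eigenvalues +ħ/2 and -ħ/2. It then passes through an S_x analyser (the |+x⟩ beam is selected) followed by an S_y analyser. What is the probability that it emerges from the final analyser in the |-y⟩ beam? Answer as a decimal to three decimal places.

0.050

First analyser (S_x): P(|+x⟩) = |⟨+x|ψ⟩|² = 1/10.
After stage 1 the state is |+x⟩; P(|-y⟩) = |⟨-y|+x⟩|² = 1/2.
Joint probability = 1/10 × 1/2 = 0.050.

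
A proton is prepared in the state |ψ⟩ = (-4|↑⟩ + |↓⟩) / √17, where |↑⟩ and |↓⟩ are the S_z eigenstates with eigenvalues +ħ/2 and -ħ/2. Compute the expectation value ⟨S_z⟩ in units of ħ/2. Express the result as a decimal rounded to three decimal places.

⟨σ_z⟩ = |a|² - |b|² divided by |a|²+|b|², with a, b the |↑⟩, |↓⟩ amplitudes.
= (16 - 1)/17 = 15/17.
⟨S_z⟩ = (ħ/2)·⟨σ_z⟩.

0.882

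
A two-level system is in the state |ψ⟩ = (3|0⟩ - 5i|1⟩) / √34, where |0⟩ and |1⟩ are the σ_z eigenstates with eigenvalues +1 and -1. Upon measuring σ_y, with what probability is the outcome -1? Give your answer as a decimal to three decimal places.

|-y⟩ = (|0⟩ - i|1⟩)/√2, so ⟨-y|ψ⟩ = (8) / (√2·√34).
P = |8|² / 68 = 64/68.

0.941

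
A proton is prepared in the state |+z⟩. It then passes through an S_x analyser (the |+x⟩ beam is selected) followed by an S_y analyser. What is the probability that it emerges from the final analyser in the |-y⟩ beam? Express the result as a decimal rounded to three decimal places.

0.250

First analyser (S_x): from |+z⟩, P(|+x⟩) = 1/2.
After stage 1 the state is |+x⟩; P(|-y⟩) = |⟨-y|+x⟩|² = 1/2.
Joint probability = 1/2 × 1/2 = 0.250.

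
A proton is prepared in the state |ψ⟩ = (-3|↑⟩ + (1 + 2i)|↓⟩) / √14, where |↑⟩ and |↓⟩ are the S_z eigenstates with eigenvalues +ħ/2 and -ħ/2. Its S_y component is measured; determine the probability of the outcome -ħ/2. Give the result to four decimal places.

0.9286

|-y⟩ = (|↑⟩ - i|↓⟩)/√2, so ⟨-y|ψ⟩ = (-5 + i) / (√2·√14).
P = |-5 + i|² / 28 = 26/28.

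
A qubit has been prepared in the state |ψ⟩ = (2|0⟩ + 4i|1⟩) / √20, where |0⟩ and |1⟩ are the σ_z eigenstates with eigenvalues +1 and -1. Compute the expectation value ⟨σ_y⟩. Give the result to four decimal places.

0.8000

⟨σ_y⟩ = 2 Im(a* b)/(|a|²+|b|²) with a = 2, b = 4i.
a* b = 8i, so ⟨σ_y⟩ = 16/20.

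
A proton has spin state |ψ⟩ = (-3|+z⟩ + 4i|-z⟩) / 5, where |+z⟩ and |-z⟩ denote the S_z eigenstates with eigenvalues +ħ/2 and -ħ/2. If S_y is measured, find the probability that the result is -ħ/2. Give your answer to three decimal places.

0.980

|-y⟩ = (|+z⟩ - i|-z⟩)/√2, so ⟨-y|ψ⟩ = (-7) / (√2·5).
P = |-7|² / 50 = 49/50.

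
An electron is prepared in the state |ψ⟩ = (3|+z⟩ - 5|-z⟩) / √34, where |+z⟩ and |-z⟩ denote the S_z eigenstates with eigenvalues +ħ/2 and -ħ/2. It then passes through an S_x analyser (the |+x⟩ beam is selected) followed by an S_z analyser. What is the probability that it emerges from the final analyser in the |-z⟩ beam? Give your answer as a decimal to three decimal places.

0.029

First analyser (S_x): P(|+x⟩) = |⟨+x|ψ⟩|² = 4/68.
After stage 1 the state is |+x⟩; P(|-z⟩) = |⟨-z|+x⟩|² = 1/2.
Joint probability = 4/68 × 1/2 = 0.029.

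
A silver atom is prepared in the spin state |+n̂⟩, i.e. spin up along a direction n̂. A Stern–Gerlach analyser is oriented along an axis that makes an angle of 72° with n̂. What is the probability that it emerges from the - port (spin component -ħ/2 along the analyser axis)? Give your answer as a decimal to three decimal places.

0.345

For spin-½, the probability of finding spin-up along an axis at angle θ to the initial spin direction is cos²(θ/2); spin-down is sin²(θ/2).
θ = 72°, so P = sin²(36°) ≈ 0.345.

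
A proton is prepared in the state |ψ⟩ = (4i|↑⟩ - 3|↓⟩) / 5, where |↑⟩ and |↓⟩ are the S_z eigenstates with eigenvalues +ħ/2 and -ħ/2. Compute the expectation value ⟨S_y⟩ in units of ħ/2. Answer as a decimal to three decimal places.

0.960

⟨σ_y⟩ = 2 Im(a* b)/(|a|²+|b|²) with a = 4i, b = -3.
a* b = 12i, so ⟨σ_y⟩ = 24/25.
⟨S_y⟩ = (ħ/2)·⟨σ_y⟩.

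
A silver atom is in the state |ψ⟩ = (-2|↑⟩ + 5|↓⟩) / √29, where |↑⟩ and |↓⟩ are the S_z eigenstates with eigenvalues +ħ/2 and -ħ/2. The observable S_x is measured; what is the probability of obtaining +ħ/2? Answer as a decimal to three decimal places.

|+x⟩ = (|↑⟩ + |↓⟩)/√2, so ⟨+x|ψ⟩ = (3) / (√2·√29).
P = |3|² / 58 = 9/58.

0.155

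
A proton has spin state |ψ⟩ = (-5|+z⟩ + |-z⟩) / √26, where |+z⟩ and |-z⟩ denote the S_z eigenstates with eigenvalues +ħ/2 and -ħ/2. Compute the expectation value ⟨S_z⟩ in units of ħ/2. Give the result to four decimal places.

0.9231

⟨σ_z⟩ = |a|² - |b|² divided by |a|²+|b|², with a, b the |+z⟩, |-z⟩ amplitudes.
= (25 - 1)/26 = 24/26.
⟨S_z⟩ = (ħ/2)·⟨σ_z⟩.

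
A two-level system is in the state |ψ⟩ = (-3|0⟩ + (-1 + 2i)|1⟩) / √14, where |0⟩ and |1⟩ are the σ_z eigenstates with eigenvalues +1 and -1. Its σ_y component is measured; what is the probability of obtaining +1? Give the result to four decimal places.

|+y⟩ = (|0⟩ + i|1⟩)/√2, so ⟨+y|ψ⟩ = (-1 + i) / (√2·√14).
P = |-1 + i|² / 28 = 2/28.

0.0714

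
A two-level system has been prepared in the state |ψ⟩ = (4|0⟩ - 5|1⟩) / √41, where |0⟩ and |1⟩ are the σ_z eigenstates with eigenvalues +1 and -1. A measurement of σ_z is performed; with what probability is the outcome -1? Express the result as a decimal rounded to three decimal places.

The -1 outcome corresponds to |1⟩. Its amplitude in |ψ⟩ is -5/√41.
P = |-5|² / 41 = 25/41.

0.610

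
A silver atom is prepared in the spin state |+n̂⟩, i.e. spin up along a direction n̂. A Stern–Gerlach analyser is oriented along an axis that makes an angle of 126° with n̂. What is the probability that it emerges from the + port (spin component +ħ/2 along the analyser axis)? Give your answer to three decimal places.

0.206

For spin-½, the probability of finding spin-up along an axis at angle θ to the initial spin direction is cos²(θ/2); spin-down is sin²(θ/2).
θ = 126°, so P = cos²(63°) ≈ 0.206.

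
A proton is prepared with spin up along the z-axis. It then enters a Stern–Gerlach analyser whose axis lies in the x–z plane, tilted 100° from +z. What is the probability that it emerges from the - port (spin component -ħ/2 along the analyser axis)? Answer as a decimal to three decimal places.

0.587

For spin-½, the probability of finding spin-up along an axis at angle θ to the initial spin direction is cos²(θ/2); spin-down is sin²(θ/2).
θ = 100°, so P = sin²(50°) ≈ 0.587.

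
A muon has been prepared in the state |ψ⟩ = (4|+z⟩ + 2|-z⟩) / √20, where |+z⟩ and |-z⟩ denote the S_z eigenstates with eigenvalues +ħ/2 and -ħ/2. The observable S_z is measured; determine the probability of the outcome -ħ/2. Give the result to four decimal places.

0.2000

The -ħ/2 outcome corresponds to |-z⟩. Its amplitude in |ψ⟩ is 2/√20.
P = |2|² / 20 = 4/20.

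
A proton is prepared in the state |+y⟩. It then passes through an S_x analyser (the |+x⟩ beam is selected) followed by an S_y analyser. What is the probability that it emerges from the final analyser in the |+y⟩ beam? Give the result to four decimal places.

First analyser (S_x): from |+y⟩, P(|+x⟩) = 1/2.
After stage 1 the state is |+x⟩; P(|+y⟩) = |⟨+y|+x⟩|² = 1/2.
Joint probability = 1/2 × 1/2 = 0.2500.

0.2500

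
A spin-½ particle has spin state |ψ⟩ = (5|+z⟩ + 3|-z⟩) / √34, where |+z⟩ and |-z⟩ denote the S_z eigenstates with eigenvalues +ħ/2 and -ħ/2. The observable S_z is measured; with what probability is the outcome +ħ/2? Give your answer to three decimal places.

0.735

The +ħ/2 outcome corresponds to |+z⟩. Its amplitude in |ψ⟩ is 5/√34.
P = |5|² / 34 = 25/34.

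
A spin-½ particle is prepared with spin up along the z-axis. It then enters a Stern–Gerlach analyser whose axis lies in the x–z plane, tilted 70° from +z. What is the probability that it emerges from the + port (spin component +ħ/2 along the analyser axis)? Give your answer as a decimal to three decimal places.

For spin-½, the probability of finding spin-up along an axis at angle θ to the initial spin direction is cos²(θ/2); spin-down is sin²(θ/2).
θ = 70°, so P = cos²(35°) ≈ 0.671.

0.671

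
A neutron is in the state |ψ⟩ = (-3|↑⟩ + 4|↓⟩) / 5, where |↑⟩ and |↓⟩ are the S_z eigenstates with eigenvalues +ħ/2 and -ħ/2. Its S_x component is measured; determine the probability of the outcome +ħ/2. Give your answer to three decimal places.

|+x⟩ = (|↑⟩ + |↓⟩)/√2, so ⟨+x|ψ⟩ = (1) / (√2·5).
P = |1|² / 50 = 1/50.

0.020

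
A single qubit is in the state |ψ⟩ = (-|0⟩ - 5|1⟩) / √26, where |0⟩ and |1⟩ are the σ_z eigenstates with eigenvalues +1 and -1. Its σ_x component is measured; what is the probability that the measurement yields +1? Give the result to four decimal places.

0.6923

|+x⟩ = (|0⟩ + |1⟩)/√2, so ⟨+x|ψ⟩ = (-6) / (√2·√26).
P = |-6|² / 52 = 36/52.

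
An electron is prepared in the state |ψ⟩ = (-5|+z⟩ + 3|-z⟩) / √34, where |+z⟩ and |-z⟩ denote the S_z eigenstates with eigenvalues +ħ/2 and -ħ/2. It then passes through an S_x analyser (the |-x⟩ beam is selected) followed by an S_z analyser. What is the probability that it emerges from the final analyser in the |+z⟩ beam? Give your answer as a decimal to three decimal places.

0.471

First analyser (S_x): P(|-x⟩) = |⟨-x|ψ⟩|² = 64/68.
After stage 1 the state is |-x⟩; P(|+z⟩) = |⟨+z|-x⟩|² = 1/2.
Joint probability = 64/68 × 1/2 = 0.471.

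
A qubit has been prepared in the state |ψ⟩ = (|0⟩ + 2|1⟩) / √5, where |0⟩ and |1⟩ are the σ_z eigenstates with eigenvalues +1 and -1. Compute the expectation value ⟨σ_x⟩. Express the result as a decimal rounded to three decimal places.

0.800

⟨σ_x⟩ = 2 Re(a* b)/(|a|²+|b|²) with a = 1, b = 2.
a* b = 2, so ⟨σ_x⟩ = 4/5.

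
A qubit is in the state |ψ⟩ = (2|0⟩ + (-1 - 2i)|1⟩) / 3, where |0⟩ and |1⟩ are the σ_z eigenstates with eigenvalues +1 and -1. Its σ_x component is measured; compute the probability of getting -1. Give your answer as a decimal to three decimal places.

0.722

|-x⟩ = (|0⟩ - |1⟩)/√2, so ⟨-x|ψ⟩ = (3 + 2i) / (√2·3).
P = |3 + 2i|² / 18 = 13/18.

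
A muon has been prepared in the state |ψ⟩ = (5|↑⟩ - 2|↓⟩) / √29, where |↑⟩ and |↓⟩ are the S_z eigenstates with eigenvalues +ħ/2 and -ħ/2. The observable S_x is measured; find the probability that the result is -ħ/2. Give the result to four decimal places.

|-x⟩ = (|↑⟩ - |↓⟩)/√2, so ⟨-x|ψ⟩ = (7) / (√2·√29).
P = |7|² / 58 = 49/58.

0.8448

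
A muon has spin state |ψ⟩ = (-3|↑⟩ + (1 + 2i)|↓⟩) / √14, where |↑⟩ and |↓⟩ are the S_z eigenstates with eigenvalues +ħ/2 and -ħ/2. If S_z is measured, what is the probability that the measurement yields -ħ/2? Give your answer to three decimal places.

The -ħ/2 outcome corresponds to |↓⟩. Its amplitude in |ψ⟩ is (1 + 2i)/√14.
P = |1 + 2i|² / 14 = 5/14.

0.357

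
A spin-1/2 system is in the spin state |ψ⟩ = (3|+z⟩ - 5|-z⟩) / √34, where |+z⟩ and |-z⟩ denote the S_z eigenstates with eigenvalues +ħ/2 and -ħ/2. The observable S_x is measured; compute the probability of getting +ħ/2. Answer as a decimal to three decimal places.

0.059

|+x⟩ = (|+z⟩ + |-z⟩)/√2, so ⟨+x|ψ⟩ = (-2) / (√2·√34).
P = |-2|² / 68 = 4/68.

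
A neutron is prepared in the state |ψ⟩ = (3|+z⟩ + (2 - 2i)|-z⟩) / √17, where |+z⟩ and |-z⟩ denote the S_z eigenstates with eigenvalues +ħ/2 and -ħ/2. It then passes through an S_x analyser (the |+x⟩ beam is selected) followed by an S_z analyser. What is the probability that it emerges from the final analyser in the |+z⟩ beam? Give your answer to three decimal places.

First analyser (S_x): P(|+x⟩) = |⟨+x|ψ⟩|² = 29/34.
After stage 1 the state is |+x⟩; P(|+z⟩) = |⟨+z|+x⟩|² = 1/2.
Joint probability = 29/34 × 1/2 = 0.426.

0.426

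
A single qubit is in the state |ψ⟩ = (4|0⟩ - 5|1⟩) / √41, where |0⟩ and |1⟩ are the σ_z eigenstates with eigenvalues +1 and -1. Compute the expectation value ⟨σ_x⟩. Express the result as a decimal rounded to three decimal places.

⟨σ_x⟩ = 2 Re(a* b)/(|a|²+|b|²) with a = 4, b = -5.
a* b = -20, so ⟨σ_x⟩ = -40/41.

-0.976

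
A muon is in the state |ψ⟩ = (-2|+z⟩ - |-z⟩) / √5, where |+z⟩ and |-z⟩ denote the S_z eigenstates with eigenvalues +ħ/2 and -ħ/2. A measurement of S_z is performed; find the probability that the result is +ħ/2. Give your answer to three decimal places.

The +ħ/2 outcome corresponds to |+z⟩. Its amplitude in |ψ⟩ is -2/√5.
P = |-2|² / 5 = 4/5.

0.800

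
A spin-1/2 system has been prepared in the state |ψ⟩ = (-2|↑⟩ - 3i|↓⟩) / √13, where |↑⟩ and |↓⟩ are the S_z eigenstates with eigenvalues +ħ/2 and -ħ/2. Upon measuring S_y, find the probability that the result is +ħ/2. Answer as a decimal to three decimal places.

0.962

|+y⟩ = (|↑⟩ + i|↓⟩)/√2, so ⟨+y|ψ⟩ = (-5) / (√2·√13).
P = |-5|² / 26 = 25/26.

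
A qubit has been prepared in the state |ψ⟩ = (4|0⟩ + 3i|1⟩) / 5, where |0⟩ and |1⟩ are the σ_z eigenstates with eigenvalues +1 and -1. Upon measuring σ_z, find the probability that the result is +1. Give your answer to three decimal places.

0.640

The +1 outcome corresponds to |0⟩. Its amplitude in |ψ⟩ is 4/5.
P = |4|² / 25 = 16/25.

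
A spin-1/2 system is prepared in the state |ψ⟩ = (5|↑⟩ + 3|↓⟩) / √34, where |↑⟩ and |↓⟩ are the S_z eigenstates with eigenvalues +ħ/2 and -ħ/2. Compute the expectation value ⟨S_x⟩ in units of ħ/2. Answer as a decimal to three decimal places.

0.882

⟨σ_x⟩ = 2 Re(a* b)/(|a|²+|b|²) with a = 5, b = 3.
a* b = 15, so ⟨σ_x⟩ = 30/34.
⟨S_x⟩ = (ħ/2)·⟨σ_x⟩.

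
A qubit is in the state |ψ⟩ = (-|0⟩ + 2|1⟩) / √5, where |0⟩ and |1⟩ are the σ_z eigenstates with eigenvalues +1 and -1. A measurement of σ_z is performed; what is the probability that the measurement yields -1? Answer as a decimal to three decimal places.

The -1 outcome corresponds to |1⟩. Its amplitude in |ψ⟩ is 2/√5.
P = |2|² / 5 = 4/5.

0.800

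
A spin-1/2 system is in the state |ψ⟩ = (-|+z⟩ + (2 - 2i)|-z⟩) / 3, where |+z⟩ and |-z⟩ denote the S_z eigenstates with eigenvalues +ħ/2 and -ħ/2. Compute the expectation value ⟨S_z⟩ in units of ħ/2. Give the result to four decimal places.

⟨σ_z⟩ = |a|² - |b|² divided by |a|²+|b|², with a, b the |+z⟩, |-z⟩ amplitudes.
= (1 - 8)/9 = -7/9.
⟨S_z⟩ = (ħ/2)·⟨σ_z⟩.

-0.7778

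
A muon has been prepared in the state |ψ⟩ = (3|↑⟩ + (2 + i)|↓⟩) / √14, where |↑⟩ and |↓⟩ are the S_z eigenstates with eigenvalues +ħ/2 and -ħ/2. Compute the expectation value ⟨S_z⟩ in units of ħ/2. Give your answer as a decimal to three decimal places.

⟨σ_z⟩ = |a|² - |b|² divided by |a|²+|b|², with a, b the |↑⟩, |↓⟩ amplitudes.
= (9 - 5)/14 = 4/14.
⟨S_z⟩ = (ħ/2)·⟨σ_z⟩.

0.286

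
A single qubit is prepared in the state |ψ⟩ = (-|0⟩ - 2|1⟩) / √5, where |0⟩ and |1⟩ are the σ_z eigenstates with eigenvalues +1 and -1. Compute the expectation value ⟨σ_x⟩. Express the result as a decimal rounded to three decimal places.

⟨σ_x⟩ = 2 Re(a* b)/(|a|²+|b|²) with a = -1, b = -2.
a* b = 2, so ⟨σ_x⟩ = 4/5.

0.800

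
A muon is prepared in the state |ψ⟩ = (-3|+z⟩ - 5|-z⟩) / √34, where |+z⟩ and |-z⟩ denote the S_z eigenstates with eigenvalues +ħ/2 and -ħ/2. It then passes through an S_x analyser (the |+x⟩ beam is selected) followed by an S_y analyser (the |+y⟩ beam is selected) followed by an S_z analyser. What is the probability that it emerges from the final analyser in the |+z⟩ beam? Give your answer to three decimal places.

First analyser (S_x): P(|+x⟩) = |⟨+x|ψ⟩|² = 64/68.
After stage 1 the state is |+x⟩; P(|+y⟩) = |⟨+y|+x⟩|² = 1/2.
After stage 2 the state is |+y⟩; P(|+z⟩) = |⟨+z|+y⟩|² = 1/2.
Joint probability = 64/68 × 1/2 × 1/2 = 0.235.

0.235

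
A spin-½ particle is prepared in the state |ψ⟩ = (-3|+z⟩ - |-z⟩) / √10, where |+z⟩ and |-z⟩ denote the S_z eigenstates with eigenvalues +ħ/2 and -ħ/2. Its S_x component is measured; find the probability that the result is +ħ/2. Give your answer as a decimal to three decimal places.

0.800

|+x⟩ = (|+z⟩ + |-z⟩)/√2, so ⟨+x|ψ⟩ = (-4) / (√2·√10).
P = |-4|² / 20 = 16/20.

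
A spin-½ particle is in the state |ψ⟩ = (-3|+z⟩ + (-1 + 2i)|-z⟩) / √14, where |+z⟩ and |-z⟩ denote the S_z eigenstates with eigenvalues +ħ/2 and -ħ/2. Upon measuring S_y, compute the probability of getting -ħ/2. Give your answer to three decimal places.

|-y⟩ = (|+z⟩ - i|-z⟩)/√2, so ⟨-y|ψ⟩ = (-5 - i) / (√2·√14).
P = |-5 - i|² / 28 = 26/28.

0.929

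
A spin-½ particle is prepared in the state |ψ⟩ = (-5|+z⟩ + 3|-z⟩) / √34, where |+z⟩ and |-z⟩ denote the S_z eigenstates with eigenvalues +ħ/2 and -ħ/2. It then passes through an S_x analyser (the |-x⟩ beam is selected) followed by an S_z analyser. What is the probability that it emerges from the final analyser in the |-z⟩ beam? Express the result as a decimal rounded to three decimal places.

First analyser (S_x): P(|-x⟩) = |⟨-x|ψ⟩|² = 64/68.
After stage 1 the state is |-x⟩; P(|-z⟩) = |⟨-z|-x⟩|² = 1/2.
Joint probability = 64/68 × 1/2 = 0.471.

0.471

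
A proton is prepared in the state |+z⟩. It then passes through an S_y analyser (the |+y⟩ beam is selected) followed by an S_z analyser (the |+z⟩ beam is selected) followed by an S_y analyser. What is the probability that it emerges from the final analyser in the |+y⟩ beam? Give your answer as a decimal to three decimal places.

First analyser (S_y): from |+z⟩, P(|+y⟩) = 1/2.
After stage 1 the state is |+y⟩; P(|+z⟩) = |⟨+z|+y⟩|² = 1/2.
After stage 2 the state is |+z⟩; P(|+y⟩) = |⟨+y|+z⟩|² = 1/2.
Joint probability = 1/2 × 1/2 × 1/2 = 0.125.

0.125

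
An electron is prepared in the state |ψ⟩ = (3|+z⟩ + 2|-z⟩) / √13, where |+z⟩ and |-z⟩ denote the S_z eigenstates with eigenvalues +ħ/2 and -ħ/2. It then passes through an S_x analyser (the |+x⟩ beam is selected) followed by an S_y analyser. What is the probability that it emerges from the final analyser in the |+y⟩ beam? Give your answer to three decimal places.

0.481

First analyser (S_x): P(|+x⟩) = |⟨+x|ψ⟩|² = 25/26.
After stage 1 the state is |+x⟩; P(|+y⟩) = |⟨+y|+x⟩|² = 1/2.
Joint probability = 25/26 × 1/2 = 0.481.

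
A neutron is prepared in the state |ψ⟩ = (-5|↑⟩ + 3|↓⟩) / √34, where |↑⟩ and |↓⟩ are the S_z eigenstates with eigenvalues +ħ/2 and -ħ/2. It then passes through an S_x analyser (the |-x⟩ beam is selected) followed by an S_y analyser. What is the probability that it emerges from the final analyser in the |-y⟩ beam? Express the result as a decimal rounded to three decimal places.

First analyser (S_x): P(|-x⟩) = |⟨-x|ψ⟩|² = 64/68.
After stage 1 the state is |-x⟩; P(|-y⟩) = |⟨-y|-x⟩|² = 1/2.
Joint probability = 64/68 × 1/2 = 0.471.

0.471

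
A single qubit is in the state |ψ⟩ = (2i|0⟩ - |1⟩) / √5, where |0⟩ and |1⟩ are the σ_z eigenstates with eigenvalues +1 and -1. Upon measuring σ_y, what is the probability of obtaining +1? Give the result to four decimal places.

0.9000

|+y⟩ = (|0⟩ + i|1⟩)/√2, so ⟨+y|ψ⟩ = (3i) / (√2·√5).
P = |3i|² / 10 = 9/10.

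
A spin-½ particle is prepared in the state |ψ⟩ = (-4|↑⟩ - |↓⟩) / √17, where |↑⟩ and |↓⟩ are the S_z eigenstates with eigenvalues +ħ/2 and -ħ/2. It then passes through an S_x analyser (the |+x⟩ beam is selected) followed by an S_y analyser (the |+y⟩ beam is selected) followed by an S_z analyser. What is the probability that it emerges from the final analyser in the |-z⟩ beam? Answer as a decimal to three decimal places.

0.184

First analyser (S_x): P(|+x⟩) = |⟨+x|ψ⟩|² = 25/34.
After stage 1 the state is |+x⟩; P(|+y⟩) = |⟨+y|+x⟩|² = 1/2.
After stage 2 the state is |+y⟩; P(|-z⟩) = |⟨-z|+y⟩|² = 1/2.
Joint probability = 25/34 × 1/2 × 1/2 = 0.184.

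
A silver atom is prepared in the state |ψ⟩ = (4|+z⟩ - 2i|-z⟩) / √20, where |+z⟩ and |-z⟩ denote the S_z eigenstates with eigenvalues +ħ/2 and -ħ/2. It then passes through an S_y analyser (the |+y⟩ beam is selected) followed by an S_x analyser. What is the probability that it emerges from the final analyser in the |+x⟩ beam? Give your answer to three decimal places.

First analyser (S_y): P(|+y⟩) = |⟨+y|ψ⟩|² = 4/40.
After stage 1 the state is |+y⟩; P(|+x⟩) = |⟨+x|+y⟩|² = 1/2.
Joint probability = 4/40 × 1/2 = 0.050.

0.050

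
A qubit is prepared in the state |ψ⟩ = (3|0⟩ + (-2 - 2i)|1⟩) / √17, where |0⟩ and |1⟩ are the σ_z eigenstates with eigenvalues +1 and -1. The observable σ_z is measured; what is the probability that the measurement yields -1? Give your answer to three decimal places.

0.471

The -1 outcome corresponds to |1⟩. Its amplitude in |ψ⟩ is (-2 - 2i)/√17.
P = |-2 - 2i|² / 17 = 8/17.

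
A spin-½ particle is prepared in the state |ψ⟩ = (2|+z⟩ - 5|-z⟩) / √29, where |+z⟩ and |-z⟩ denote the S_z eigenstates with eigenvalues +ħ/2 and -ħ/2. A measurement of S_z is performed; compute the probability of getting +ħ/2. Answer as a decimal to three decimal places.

The +ħ/2 outcome corresponds to |+z⟩. Its amplitude in |ψ⟩ is 2/√29.
P = |2|² / 29 = 4/29.

0.138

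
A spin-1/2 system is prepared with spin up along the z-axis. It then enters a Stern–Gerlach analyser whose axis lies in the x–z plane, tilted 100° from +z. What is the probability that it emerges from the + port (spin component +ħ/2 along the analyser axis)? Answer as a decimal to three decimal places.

For spin-½, the probability of finding spin-up along an axis at angle θ to the initial spin direction is cos²(θ/2); spin-down is sin²(θ/2).
θ = 100°, so P = cos²(50°) ≈ 0.413.

0.413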